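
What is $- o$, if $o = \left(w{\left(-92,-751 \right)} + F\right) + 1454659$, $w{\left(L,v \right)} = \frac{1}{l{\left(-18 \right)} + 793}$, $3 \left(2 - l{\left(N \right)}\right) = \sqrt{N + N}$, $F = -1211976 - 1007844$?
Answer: $\frac{483603940874}{632029} - \frac{2 i}{632029} \approx 7.6516 \cdot 10^{5} - 3.1644 \cdot 10^{-6} i$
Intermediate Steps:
$F = -2219820$ ($F = -1211976 - 1007844 = -2219820$)
$l{\left(N \right)} = 2 - \frac{\sqrt{2} \sqrt{N}}{3}$ ($l{\left(N \right)} = 2 - \frac{\sqrt{N + N}}{3} = 2 - \frac{\sqrt{2 N}}{3} = 2 - \frac{\sqrt{2} \sqrt{N}}{3}$)
$w{\left(L,v \right)} = \frac{795 + 2 i}{632029}$ ($w{\left(L,v \right)} = \frac{1}{\left(2 - \frac{\sqrt{2} \sqrt{-18}}{3}\right) + 793} = \frac{1}{\left(2 - \frac{\sqrt{2} \cdot 3 i \sqrt{2}}{3}\right) + 793} = \frac{1}{\left(2 - 2 i\right) + 793} = \frac{1}{795 - 2 i} = \frac{795 + 2 i}{632029}$)
$o = - \frac{483603940874}{632029} + \frac{2 i}{632029}$ ($o = \left(\left(\frac{795}{632029} + \frac{2 i}{632029}\right) - 2219820\right) + 1454659 = \left(- \frac{1402990613985}{632029} + \frac{2 i}{632029}\right) + 1454659 = - \frac{483603940874}{632029} + \frac{2 i}{632029} \approx -7.6516 \cdot 10^{5} + 3.1644 \cdot 10^{-6} i$)
$- o = - (- \frac{483603940874}{632029} + \frac{2 i}{632029}) = \frac{483603940874}{632029} - \frac{2 i}{632029}$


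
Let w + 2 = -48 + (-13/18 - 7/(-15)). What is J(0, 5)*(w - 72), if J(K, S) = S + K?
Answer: -11003/18 ≈ -611.28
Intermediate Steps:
J(K, S) = K + S
w = -4523/90 (w = -2 + (-48 + (-13/18 - 7/(-15))) = -2 + (-48 + (-13*1/18 - 7*(-1/15))) = -2 + (-48 + (-13/18 + 7/15)) = -2 + (-48 - 23/90) = -2 - 4343/90 = -4523/90 ≈ -50.256)
J(0, 5)*(w - 72) = (0 + 5)*(-4523/90 - 72) = 5*(-11003/90) = -11003/18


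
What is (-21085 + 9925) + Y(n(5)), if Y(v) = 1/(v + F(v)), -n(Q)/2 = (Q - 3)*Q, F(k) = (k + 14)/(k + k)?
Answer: -4430540/397 ≈ -11160.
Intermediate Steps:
F(k) = (14 + k)/(2*k) (F(k) = (14 + k)/((2*k)) = (14 + k)*(1/(2*k)) = (14 + k)/(2*k))
n(Q) = -2*Q*(-3 + Q) (n(Q) = -2*(Q - 3)*Q = -2*(-3 + Q)*Q = -2*Q*(-3 + Q))
Y(v) = 1/(v + (14 + v)/(2*v))
(-21085 + 9925) + Y(n(5)) = (-21085 + 9925) + 2*(2*5*(3 - 1*5))/(14 + 2*5*(3 - 1*5) + 2*(2*5*(3 - 1*5))²) = -11160 + 2*(2*5*(3 - 5))/(14 + 2*5*(3 - 5) + 2*(2*5*(3 - 5))²) = -11160 + 2*(2*5*(-2))/(14 + 2*5*(-2) + 2*(2*5*(-2))²) = -11160 + 2*(-20)/(14 - 20 + 2*(-20)²) = -11160 + 2*(-20)/(14 - 20 + 2*400) = -11160 + 2*(-20)/(14 - 20 + 800) = -11160 + 2*(-20)/794 = -11160 + 2*(-20)*(1/794) = -11160 - 20/397 = -4430540/397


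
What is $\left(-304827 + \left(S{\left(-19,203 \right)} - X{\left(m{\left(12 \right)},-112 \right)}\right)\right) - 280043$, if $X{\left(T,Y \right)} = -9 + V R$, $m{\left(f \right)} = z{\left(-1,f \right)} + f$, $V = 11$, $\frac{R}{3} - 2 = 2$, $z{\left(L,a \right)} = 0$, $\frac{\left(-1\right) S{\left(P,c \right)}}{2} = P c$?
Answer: $-577279$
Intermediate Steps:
$S{\left(P,c \right)} = - 2 P c$
$R = 12$ ($R = 6 + 3 \cdot 2 = 6 + 6 = 12$)
$m{\left(f \right)} = f$ ($m{\left(f \right)} = 0 + f = f$)
$X{\left(T,Y \right)} = 123$ ($X{\left(T,Y \right)} = -9 + 11 \cdot 12 = -9 + 132 = 123$)
$\left(-304827 + \left(S{\left(-19,203 \right)} - X{\left(m{\left(12 \right)},-112 \right)}\right)\right) - 280043 = \left(-304827 - \left(123 - 7714\right)\right) - 280043 = \left(-304827 + \left(7714 - 123\right)\right) - 280043 = \left(-304827 + 7591\right) - 280043 = -297236 - 280043 = -577279$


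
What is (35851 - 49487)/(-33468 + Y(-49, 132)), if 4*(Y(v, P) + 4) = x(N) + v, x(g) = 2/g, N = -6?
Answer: 40908/100453 ≈ 0.40724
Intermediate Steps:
Y(v, P) = -49/12 + v/4 (Y(v, P) = -4 + (2/(-6) + v)/4 = -4 + (2*(-⅙) + v)/4 = -4 + (-⅓ + v)/4 = -4 + (-1/12 + v/4) = -49/12 + v/4)
(35851 - 49487)/(-33468 + Y(-49, 132)) = (35851 - 49487)/(-33468 + (-49/12 + (¼)*(-49))) = -13636/(-33468 + (-49/12 - 49/4)) = -13636/(-33468 - 49/3) = -13636/(-100453/3) = -13636*(-3/100453) = 40908/100453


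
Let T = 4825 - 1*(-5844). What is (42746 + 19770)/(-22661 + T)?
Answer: -15629/2998 ≈ -5.2131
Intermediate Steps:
T = 10669 (T = 4825 + 5844 = 10669)
(42746 + 19770)/(-22661 + T) = (42746 + 19770)/(-22661 + 10669) = 62516/(-11992) = 62516*(-1/11992) = -15629/2998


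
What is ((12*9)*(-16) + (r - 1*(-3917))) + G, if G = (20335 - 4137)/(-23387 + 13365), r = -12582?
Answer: -52087422/5011 ≈ -10395.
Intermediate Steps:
G = -8099/5011 (G = 16198/(-10022) = 16198*(-1/10022) = -8099/5011 ≈ -1.6162)
((12*9)*(-16) + (r - 1*(-3917))) + G = ((12*9)*(-16) + (-12582 - 1*(-3917))) - 8099/5011 = (108*(-16) + (-12582 + 3917)) - 8099/5011 = (-1728 - 8665) - 8099/5011 = -10393 - 8099/5011 = -52087422/5011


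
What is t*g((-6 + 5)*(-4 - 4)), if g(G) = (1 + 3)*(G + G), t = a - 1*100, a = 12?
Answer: -5632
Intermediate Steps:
t = -88 (t = 12 - 1*100 = 12 - 100 = -88)
g(G) = 8*G (g(G) = 4*(2*G) = 8*G)
t*g((-6 + 5)*(-4 - 4)) = -704*(-6 + 5)*(-4 - 4) = -704*(-1*(-8)) = -704*8 = -88*64 = -5632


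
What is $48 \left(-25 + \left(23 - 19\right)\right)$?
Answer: $-1008$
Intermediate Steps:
$48 \left(-25 + \left(23 - 19\right)\right) = 48 \left(-25 + 4\right) = 48 \left(-21\right) = -1008$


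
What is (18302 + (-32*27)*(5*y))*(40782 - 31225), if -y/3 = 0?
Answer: 174912214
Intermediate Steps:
y = 0 (y = -3*0 = 0)
(18302 + (-32*27)*(5*y))*(40782 - 31225) = (18302 + (-32*27)*(5*0))*(40782 - 31225) = (18302 - 864*0)*9557 = (18302 + 0)*9557 = 18302*9557 = 174912214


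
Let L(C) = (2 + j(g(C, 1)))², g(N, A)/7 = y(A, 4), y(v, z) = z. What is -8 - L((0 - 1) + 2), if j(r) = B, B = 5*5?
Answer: -737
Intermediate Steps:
g(N, A) = 28 (g(N, A) = 7*4 = 28)
B = 25
j(r) = 25
L(C) = 729 (L(C) = (2 + 25)² = 27² = 729)
-8 - L((0 - 1) + 2) = -8 - 1*729 = -8 - 729 = -737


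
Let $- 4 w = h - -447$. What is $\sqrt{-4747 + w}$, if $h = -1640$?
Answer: $\frac{i \sqrt{17795}}{2} \approx 66.699 i$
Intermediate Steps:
$w = \frac{1193}{4}$ ($w = - \frac{-1640 - -447}{4} = - \frac{-1640 + 447}{4} = \left(- \frac{1}{4}\right) \left(-1193\right) = \frac{1193}{4} \approx 298.25$)
$\sqrt{-4747 + w} = \sqrt{-4747 + \frac{1193}{4}} = \sqrt{- \frac{17795}{4}} = \frac{i \sqrt{17795}}{2}$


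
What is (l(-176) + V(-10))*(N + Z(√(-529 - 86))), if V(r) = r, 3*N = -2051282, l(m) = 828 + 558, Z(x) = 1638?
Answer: -2815802368/3 ≈ -9.3860e+8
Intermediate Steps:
l(m) = 1386
N = -2051282/3 (N = (⅓)*(-2051282) = -2051282/3 ≈ -6.8376e+5)
(l(-176) + V(-10))*(N + Z(√(-529 - 86))) = (1386 - 10)*(-2051282/3 + 1638) = 1376*(-2046368/3) = -2815802368/3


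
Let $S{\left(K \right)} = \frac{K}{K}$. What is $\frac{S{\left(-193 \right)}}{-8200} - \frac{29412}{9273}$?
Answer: $- \frac{80395891}{25346200} \approx -3.1719$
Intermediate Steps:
$S{\left(K \right)} = 1$
$\frac{S{\left(-193 \right)}}{-8200} - \frac{29412}{9273} = 1 \frac{1}{-8200} - \frac{29412}{9273} = 1 \left(- \frac{1}{8200}\right) - \frac{9804}{3091} = - \frac{1}{8200} - \frac{9804}{3091} = - \frac{80395891}{25346200}$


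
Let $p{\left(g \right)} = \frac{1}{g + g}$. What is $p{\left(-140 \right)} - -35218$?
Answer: $\frac{9861039}{280} \approx 35218.0$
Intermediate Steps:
$p{\left(g \right)} = \frac{1}{2 g}$
$p{\left(-140 \right)} - -35218 = \frac{1}{2 \left(-140\right)} - -35218 = \frac{1}{2} \left(- \frac{1}{140}\right) + 35218 = - \frac{1}{280} + 35218 = \frac{9861039}{280}$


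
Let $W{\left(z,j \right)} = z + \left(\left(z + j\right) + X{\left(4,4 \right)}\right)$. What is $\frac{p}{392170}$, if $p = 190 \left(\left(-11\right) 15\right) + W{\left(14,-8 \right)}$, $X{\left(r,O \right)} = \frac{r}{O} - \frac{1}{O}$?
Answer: $- \frac{125317}{1568680} \approx -0.079887$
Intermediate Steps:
$X{\left(r,O \right)} = - \frac{1}{O} + \frac{r}{O}$
$W{\left(z,j \right)} = \frac{3}{4} + j + 2 z$ ($W{\left(z,j \right)} = z + \left(\left(z + j\right) + \frac{-1 + 4}{4}\right) = z + \left(\left(j + z\right) + \frac{1}{4} \cdot 3\right) = z + \left(\left(j + z\right) + \frac{3}{4}\right) = z + \left(\frac{3}{4} + j + z\right) = \frac{3}{4} + j + 2 z$)
$p = - \frac{125317}{4}$ ($p = 190 \left(\left(-11\right) 15\right) + \left(\frac{3}{4} - 8 + 2 \cdot 14\right) = 190 \left(-165\right) + \left(\frac{3}{4} - 8 + 28\right) = -31350 + \frac{83}{4} = - \frac{125317}{4} \approx -31329.0$)
$\frac{p}{392170} = - \frac{125317}{4 \cdot 392170} = \left(- \frac{125317}{4}\right) \frac{1}{392170} = - \frac{125317}{1568680}$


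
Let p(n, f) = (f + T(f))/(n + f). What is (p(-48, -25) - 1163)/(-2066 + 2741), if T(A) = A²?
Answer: -85499/49275 ≈ -1.7351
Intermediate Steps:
p(n, f) = (f + f²)/(f + n) (p(n, f) = (f + f²)/(n + f) = (f + f²)/(f + n))
(p(-48, -25) - 1163)/(-2066 + 2741) = (-25*(1 - 25)/(-25 - 48) - 1163)/(-2066 + 2741) = (-25*(-24)/(-73) - 1163)/675 = (-25*(-1/73)*(-24) - 1163)*(1/675) = (-600/73 - 1163)*(1/675) = -85499/73*1/675 = -85499/49275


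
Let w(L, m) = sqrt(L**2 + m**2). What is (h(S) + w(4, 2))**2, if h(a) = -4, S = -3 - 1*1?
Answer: 36 - 16*sqrt(5) ≈ 0.22291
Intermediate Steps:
S = -4 (S = -3 - 1 = -4)
(h(S) + w(4, 2))**2 = (-4 + sqrt(4**2 + 2**2))**2 = (-4 + sqrt(16 + 4))**2 = (-4 + sqrt(20))**2 = (-4 + 2*sqrt(5))**2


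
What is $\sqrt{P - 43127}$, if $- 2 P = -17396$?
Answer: $i \sqrt{34429} \approx 185.55 i$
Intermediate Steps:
$P = 8698$ ($P = \left(- \frac{1}{2}\right) \left(-17396\right) = 8698$)
$\sqrt{P - 43127} = \sqrt{8698 - 43127} = \sqrt{-34429} = i \sqrt{34429}$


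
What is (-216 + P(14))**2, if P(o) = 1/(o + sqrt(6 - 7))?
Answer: (42538 + I)**2/38809 ≈ 46625.0 + 2.1922*I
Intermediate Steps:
P(o) = 1/(I + o) (P(o) = 1/(o + sqrt(-1)) = 1/(o + I) = 1/(I + o))
(-216 + P(14))**2 = (-216 + 1/(I + 14))**2 = (-216 + 1/(14 + I))**2 = (-216 + (14 - I)/197)**2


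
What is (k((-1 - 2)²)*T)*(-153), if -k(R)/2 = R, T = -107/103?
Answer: -294678/103 ≈ -2861.0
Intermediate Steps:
T = -107/103 (T = -107*1/103 = -107/103 ≈ -1.0388)
k(R) = -2*R
(k((-1 - 2)²)*T)*(-153) = (-2*(-1 - 2)²*(-107/103))*(-153) = (-2*(-3)²*(-107/103))*(-153) = (-2*9*(-107/103))*(-153) = -18*(-107/103)*(-153) = (1926/103)*(-153) = -294678/103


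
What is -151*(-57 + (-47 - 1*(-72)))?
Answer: 4832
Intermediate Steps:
-151*(-57 + (-47 - 1*(-72))) = -151*(-57 + (-47 + 72)) = -151*(-57 + 25) = -151*(-32) = 4832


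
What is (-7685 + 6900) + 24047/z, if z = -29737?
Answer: -23367592/29737 ≈ -785.81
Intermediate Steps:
(-7685 + 6900) + 24047/z = (-7685 + 6900) + 24047/(-29737) = -785 + 24047*(-1/29737) = -785 - 24047/29737 = -23367592/29737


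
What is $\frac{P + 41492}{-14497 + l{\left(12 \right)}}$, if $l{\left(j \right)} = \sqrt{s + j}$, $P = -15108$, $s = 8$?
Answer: $- \frac{382488848}{210162989} - \frac{52768 \sqrt{5}}{210162989} \approx -1.8205$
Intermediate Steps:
$l{\left(j \right)} = \sqrt{8 + j}$
$\frac{P + 41492}{-14497 + l{\left(12 \right)}} = \frac{-15108 + 41492}{-14497 + \sqrt{8 + 12}} = \frac{26384}{-14497 + \sqrt{20}} = \frac{26384}{-14497 + 2 \sqrt{5}}$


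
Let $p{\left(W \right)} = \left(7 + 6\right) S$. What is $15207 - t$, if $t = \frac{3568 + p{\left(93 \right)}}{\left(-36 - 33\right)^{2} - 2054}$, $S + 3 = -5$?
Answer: $\frac{41161885}{2707} \approx 15206.0$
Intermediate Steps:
$S = -8$ ($S = -3 - 5 = -8$)
$p{\left(W \right)} = -104$ ($p{\left(W \right)} = \left(7 + 6\right) \left(-8\right) = 13 \left(-8\right) = -104$)
$t = \frac{3464}{2707}$ ($t = \frac{3568 - 104}{\left(-36 - 33\right)^{2} - 2054} = \frac{3464}{\left(-69\right)^{2} - 2054} = \frac{3464}{4761 - 2054} = \frac{3464}{2707} \approx 1.2796$)
$15207 - t = 15207 - \frac{3464}{2707} = \frac{41161885}{2707}$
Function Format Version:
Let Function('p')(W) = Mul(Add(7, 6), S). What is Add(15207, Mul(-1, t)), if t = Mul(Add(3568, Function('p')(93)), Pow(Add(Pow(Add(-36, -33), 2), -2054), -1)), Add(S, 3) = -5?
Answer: Rational(41161885, 2707) ≈ 15206.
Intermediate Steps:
S = -8 (S = Add(-3, -5) = -8)
Function('p')(W) = -104 (Function('p')(W) = Mul(Add(7, 6), -8) = Mul(13, -8) = -104)
t = Rational(3464, 2707) (t = Mul(Add(3568, -104), Pow(Add(Pow(Add(-36, -33), 2), -2054), -1)) = Mul(3464, Pow(Add(Pow(-69, 2), -2054), -1)) = Mul(3464, Pow(Add(4761, -2054), -1)) = Mul(3464, Pow(2707, -1)) = Mul(3464, Rational(1, 2707)) = Rational(3464, 2707) ≈ 1.2796)
Add(15207, Mul(-1, t)) = Add(15207, Mul(-1, Rational(3464, 2707))) = Add(15207, Rational(-3464, 2707)) = Rational(41161885, 2707)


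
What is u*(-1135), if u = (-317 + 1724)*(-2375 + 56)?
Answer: 3703315455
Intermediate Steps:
u = -3262833 (u = 1407*(-2319) = -3262833)
u*(-1135) = -3262833*(-1135) = 3703315455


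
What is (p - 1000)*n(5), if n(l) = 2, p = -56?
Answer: -2112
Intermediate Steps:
(p - 1000)*n(5) = (-56 - 1000)*2 = -1056*2 = -2112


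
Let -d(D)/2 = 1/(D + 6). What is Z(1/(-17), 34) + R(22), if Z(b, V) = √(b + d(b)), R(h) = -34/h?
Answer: -17/11 + I*√1165843/1717 ≈ -1.5455 + 0.62885*I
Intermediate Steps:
d(D) = -2/(6 + D) (d(D) = -2/(D + 6) = -2/(6 + D))
Z(b, V) = √(b - 2/(6 + b))
Z(1/(-17), 34) + R(22) = √((-2 + (6 + 1/(-17))/(-17))/(6 + 1/(-17))) - 34/22 = √((-2 - (6 - 1/17)/17)/(6 - 1/17)) - 34*1/22 = √((-2 - 1/17*101/17)/(101/17)) - 17/11 = √(17*(-2 - 101/289)/101) - 17/11 = √((17/101)*(-679/289)) - 17/11 = √(-679/1717) - 17/11 = I*√1165843/1717 - 17/11 = -17/11 + I*√1165843/1717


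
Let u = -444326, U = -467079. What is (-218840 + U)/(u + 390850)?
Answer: 685919/53476 ≈ 12.827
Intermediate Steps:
(-218840 + U)/(u + 390850) = (-218840 - 467079)/(-444326 + 390850) = -685919/(-53476) = -685919*(-1/53476) = 685919/53476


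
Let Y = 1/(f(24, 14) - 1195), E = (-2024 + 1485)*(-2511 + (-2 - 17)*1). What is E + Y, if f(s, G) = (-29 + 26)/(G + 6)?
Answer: 32595803990/23903 ≈ 1.3637e+6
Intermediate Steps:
f(s, G) = -3/(6 + G)
E = 1363670 (E = -539*(-2511 - 19*1) = -539*(-2511 - 19) = -539*(-2530) = 1363670)
Y = -20/23903 (Y = 1/(-3/(6 + 14) - 1195) = 1/(-3/20 - 1195) = 1/(-23903/20) = -20/23903 ≈ -0.00083672)
E + Y = 1363670 - 20/23903 = 32595803990/23903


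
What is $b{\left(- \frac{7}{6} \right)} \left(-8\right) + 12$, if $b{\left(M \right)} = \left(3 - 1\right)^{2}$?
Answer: $-20$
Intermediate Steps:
$b{\left(M \right)} = 4$ ($b{\left(M \right)} = 2^{2} = 4$)
$b{\left(- \frac{7}{6} \right)} \left(-8\right) + 12 = 4 \left(-8\right) + 12 = -32 + 12 = -20$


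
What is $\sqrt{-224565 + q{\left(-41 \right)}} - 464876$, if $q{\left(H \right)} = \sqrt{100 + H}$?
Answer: $-464876 + i \sqrt{224565 - \sqrt{59}} \approx -4.6488 \cdot 10^{5} + 473.88 i$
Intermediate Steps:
$\sqrt{-224565 + q{\left(-41 \right)}} - 464876 = \sqrt{-224565 + \sqrt{100 - 41}} - 464876 = \sqrt{-224565 + \sqrt{59}} - 464876 = -464876 + \sqrt{-224565 + \sqrt{59}}$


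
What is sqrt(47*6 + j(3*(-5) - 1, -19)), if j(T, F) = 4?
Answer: sqrt(286) ≈ 16.912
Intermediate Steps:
sqrt(47*6 + j(3*(-5) - 1, -19)) = sqrt(47*6 + 4) = sqrt(282 + 4) = sqrt(286)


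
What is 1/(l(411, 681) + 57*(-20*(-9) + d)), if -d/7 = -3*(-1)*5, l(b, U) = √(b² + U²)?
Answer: 475/1960327 - √70298/5880981 ≈ 0.00019722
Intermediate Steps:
l(b, U) = √(U² + b²)
d = -105 (d = -(-7)*(3*(-1))*5 = -(-7)*(-3*5) = -(-7)*(-15) = -7*15 = -105)
1/(l(411, 681) + 57*(-20*(-9) + d)) = 1/(√(681² + 411²) + 57*(-20*(-9) - 105)) = 1/(√(463761 + 168921) + 57*(180 - 105)) = 1/(√632682 + 57*75) = 1/(3*√70298 + 4275) = 1/(4275 + 3*√70298)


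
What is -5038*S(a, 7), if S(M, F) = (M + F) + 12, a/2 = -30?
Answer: 206558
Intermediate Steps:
a = -60 (a = 2*(-30) = -60)
S(M, F) = 12 + F + M (S(M, F) = (F + M) + 12 = 12 + F + M)
-5038*S(a, 7) = -5038*(12 + 7 - 60) = -5038*(-41) = 206558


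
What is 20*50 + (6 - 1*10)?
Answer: 996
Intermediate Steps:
20*50 + (6 - 1*10) = 1000 + (6 - 10) = 1000 - 4 = 996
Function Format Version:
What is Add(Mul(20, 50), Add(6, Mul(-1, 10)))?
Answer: 996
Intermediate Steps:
Add(Mul(20, 50), Add(6, Mul(-1, 10))) = Add(1000, Add(6, -10)) = Add(1000, -4) = 996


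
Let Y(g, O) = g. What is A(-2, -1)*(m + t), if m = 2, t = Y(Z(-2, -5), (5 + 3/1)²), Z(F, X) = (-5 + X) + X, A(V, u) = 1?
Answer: -13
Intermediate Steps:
Z(F, X) = -5 + 2*X
t = -15 (t = -5 + 2*(-5) = -5 - 10 = -15)
A(-2, -1)*(m + t) = 1*(2 - 15) = 1*(-13) = -13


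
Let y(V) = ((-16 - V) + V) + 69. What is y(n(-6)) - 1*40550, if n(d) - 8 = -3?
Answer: -40497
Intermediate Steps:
n(d) = 5 (n(d) = 8 - 3 = 5)
y(V) = 53 (y(V) = -16 + 69 = 53)
y(n(-6)) - 1*40550 = 53 - 1*40550 = 53 - 40550 = -40497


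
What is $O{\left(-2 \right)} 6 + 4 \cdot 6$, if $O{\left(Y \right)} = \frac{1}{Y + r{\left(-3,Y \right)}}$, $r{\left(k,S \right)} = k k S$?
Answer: $\frac{237}{10} \approx 23.7$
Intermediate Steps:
$r{\left(k,S \right)} = S k^{2}$ ($r{\left(k,S \right)} = k^{2} S = S k^{2}$)
$O{\left(Y \right)} = \frac{1}{10 Y}$ ($O{\left(Y \right)} = \frac{1}{Y + Y \left(-3\right)^{2}} = \frac{1}{Y + Y 9} = \frac{1}{Y + 9 Y} = \frac{1}{10 Y}$)
$O{\left(-2 \right)} 6 + 4 \cdot 6 = \frac{1}{10 \left(-2\right)} 6 + 4 \cdot 6 = \frac{1}{10} \left(- \frac{1}{2}\right) 6 + 24 = \left(- \frac{1}{20}\right) 6 + 24 = - \frac{3}{10} + 24 = \frac{237}{10}$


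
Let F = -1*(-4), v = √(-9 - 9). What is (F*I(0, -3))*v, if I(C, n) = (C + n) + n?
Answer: -72*I*√2 ≈ -101.82*I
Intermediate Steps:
I(C, n) = C + 2*n
v = 3*I*√2 (v = √(-18) = 3*I*√2 ≈ 4.2426*I)
F = 4
(F*I(0, -3))*v = (4*(0 + 2*(-3)))*(3*I*√2) = (4*(0 - 6))*(3*I*√2) = (4*(-6))*(3*I*√2) = -72*I*√2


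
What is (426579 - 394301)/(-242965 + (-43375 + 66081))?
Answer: -32278/220259 ≈ -0.14655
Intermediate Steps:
(426579 - 394301)/(-242965 + (-43375 + 66081)) = 32278/(-242965 + 22706) = 32278/(-220259) = 32278*(-1/220259) = -32278/220259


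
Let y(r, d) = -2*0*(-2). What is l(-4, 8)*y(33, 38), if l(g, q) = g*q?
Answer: 0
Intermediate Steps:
y(r, d) = 0 (y(r, d) = 0*(-2) = 0)
l(-4, 8)*y(33, 38) = -4*8*0 = -32*0 = 0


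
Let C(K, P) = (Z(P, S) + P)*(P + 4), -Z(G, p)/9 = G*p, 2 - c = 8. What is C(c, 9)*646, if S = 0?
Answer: 75582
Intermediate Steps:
c = -6 (c = 2 - 1*8 = 2 - 8 = -6)
Z(G, p) = -9*G*p
C(K, P) = P*(4 + P) (C(K, P) = (-9*P*0 + P)*(P + 4) = (0 + P)*(4 + P) = P*(4 + P))
C(c, 9)*646 = (9*(4 + 9))*646 = (9*13)*646 = 117*646 = 75582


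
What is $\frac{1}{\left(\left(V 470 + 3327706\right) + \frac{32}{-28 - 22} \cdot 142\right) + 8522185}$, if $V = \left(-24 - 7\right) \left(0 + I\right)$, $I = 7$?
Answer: $\frac{25}{293695253} \approx 8.5122 \cdot 10^{-8}$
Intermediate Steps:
$V = -217$ ($V = \left(-24 - 7\right) \left(0 + 7\right) = \left(-31\right) 7 = -217$)
$\frac{1}{\left(\left(V 470 + 3327706\right) + \frac{32}{-28 - 22} \cdot 142\right) + 8522185} = \frac{1}{\left(\left(\left(-217\right) 470 + 3327706\right) + \frac{32}{-28 - 22} \cdot 142\right) + 8522185} = \frac{1}{\left(\left(-101990 + 3327706\right) + \frac{32}{-50} \cdot 142\right) + 8522185} = \frac{1}{\left(3225716 + 32 \left(- \frac{1}{50}\right) 142\right) + 8522185} = \frac{1}{\left(3225716 - \frac{2272}{25}\right) + 8522185} = \frac{1}{\frac{80640628}{25} + 8522185} = \frac{1}{\frac{293695253}{25}} = \frac{25}{293695253}$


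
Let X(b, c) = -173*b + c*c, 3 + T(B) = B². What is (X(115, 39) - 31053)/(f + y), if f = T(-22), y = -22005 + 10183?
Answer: 49427/11341 ≈ 4.3583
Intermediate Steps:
T(B) = -3 + B²
X(b, c) = c² - 173*b (X(b, c) = -173*b + c² = c² - 173*b)
y = -11822
f = 481 (f = -3 + (-22)² = -3 + 484 = 481)
(X(115, 39) - 31053)/(f + y) = ((39² - 173*115) - 31053)/(481 - 11822) = ((1521 - 19895) - 31053)/(-11341) = (-18374 - 31053)*(-1/11341) = -49427*(-1/11341) = 49427/11341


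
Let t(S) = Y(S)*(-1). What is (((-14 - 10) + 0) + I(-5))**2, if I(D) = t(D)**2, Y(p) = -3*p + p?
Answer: 5776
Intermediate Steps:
Y(p) = -2*p
t(S) = 2*S (t(S) = -2*S*(-1) = 2*S)
I(D) = 4*D**2 (I(D) = (2*D)**2 = 4*D**2)
(((-14 - 10) + 0) + I(-5))**2 = (((-14 - 10) + 0) + 4*(-5)**2)**2 = ((-24 + 0) + 4*25)**2 = (-24 + 100)**2 = 76**2 = 5776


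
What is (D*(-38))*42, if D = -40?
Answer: 63840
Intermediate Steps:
(D*(-38))*42 = -40*(-38)*42 = 1520*42 = 63840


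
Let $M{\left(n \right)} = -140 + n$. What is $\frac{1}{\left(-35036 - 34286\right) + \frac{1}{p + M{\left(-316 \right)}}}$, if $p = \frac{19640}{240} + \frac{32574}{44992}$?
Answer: $- \frac{25202899}{1747115431966} \approx -1.4425 \cdot 10^{-5}$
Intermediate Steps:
$p = \frac{5571629}{67488}$ ($p = 19640 \cdot \frac{1}{240} + 32574 \cdot \frac{1}{44992} = \frac{491}{6} + \frac{16287}{22496} = \frac{5571629}{67488} \approx 82.557$)
$\frac{1}{\left(-35036 - 34286\right) + \frac{1}{p + M{\left(-316 \right)}}} = \frac{1}{\left(-35036 - 34286\right) + \frac{1}{\frac{5571629}{67488} - 456}} = \frac{1}{-69322 + \frac{1}{\frac{5571629}{67488} - 456}} = \frac{1}{-69322 + \frac{1}{- \frac{25202899}{67488}}} = \frac{1}{-69322 - \frac{67488}{25202899}} = \frac{1}{- \frac{1747115431966}{25202899}} = - \frac{25202899}{1747115431966}$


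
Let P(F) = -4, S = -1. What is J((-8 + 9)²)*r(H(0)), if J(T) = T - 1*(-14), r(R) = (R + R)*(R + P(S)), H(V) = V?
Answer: 0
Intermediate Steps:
r(R) = 2*R*(-4 + R) (r(R) = (R + R)*(R - 4) = (2*R)*(-4 + R) = 2*R*(-4 + R))
J(T) = 14 + T (J(T) = T + 14 = 14 + T)
J((-8 + 9)²)*r(H(0)) = (14 + (-8 + 9)²)*(2*0*(-4 + 0)) = (14 + 1²)*(2*0*(-4)) = (14 + 1)*0 = 15*0 = 0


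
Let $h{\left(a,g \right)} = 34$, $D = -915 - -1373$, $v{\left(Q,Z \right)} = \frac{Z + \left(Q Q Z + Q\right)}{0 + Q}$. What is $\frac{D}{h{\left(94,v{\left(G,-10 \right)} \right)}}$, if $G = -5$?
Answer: $\frac{229}{17} \approx 13.471$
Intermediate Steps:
$v{\left(Q,Z \right)} = \frac{Q + Z + Z Q^{2}}{Q}$ ($v{\left(Q,Z \right)} = \frac{Z + \left(Q^{2} Z + Q\right)}{Q} = \frac{Z + \left(Z Q^{2} + Q\right)}{Q} = \frac{Z + \left(Q + Z Q^{2}\right)}{Q} = \frac{Q + Z + Z Q^{2}}{Q}$)
$D = 458$ ($D = -915 + 1373 = 458$)
$\frac{D}{h{\left(94,v{\left(G,-10 \right)} \right)}} = \frac{458}{34} = 458 \cdot \frac{1}{34} = \frac{229}{17}$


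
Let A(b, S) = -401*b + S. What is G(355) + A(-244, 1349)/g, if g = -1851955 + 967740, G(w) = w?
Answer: 313797132/884215 ≈ 354.89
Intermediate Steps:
A(b, S) = S - 401*b
g = -884215
G(355) + A(-244, 1349)/g = 355 + (1349 - 401*(-244))/(-884215) = 355 + (1349 + 97844)*(-1/884215) = 355 + 99193*(-1/884215) = 355 - 99193/884215 = 313797132/884215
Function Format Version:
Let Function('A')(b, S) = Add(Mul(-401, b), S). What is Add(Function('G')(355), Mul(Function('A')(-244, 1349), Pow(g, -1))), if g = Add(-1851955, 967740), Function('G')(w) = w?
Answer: Rational(313797132, 884215) ≈ 354.89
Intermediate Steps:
Function('A')(b, S) = Add(S, Mul(-401, b))
g = -884215
Add(Function('G')(355), Mul(Function('A')(-244, 1349), Pow(g, -1))) = Add(355, Mul(Add(1349, Mul(-401, -244)), Pow(-884215, -1))) = Add(355, Mul(Add(1349, 97844), Rational(-1, 884215))) = Add(355, Mul(99193, Rational(-1, 884215))) = Add(355, Rational(-99193, 884215)) = Rational(313797132, 884215)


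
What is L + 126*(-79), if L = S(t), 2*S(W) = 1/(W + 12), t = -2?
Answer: -199079/20 ≈ -9954.0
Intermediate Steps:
S(W) = 1/(2*(12 + W)) (S(W) = 1/(2*(W + 12)) = 1/(2*(12 + W)))
L = 1/20 (L = 1/(2*(12 - 2)) = (½)/10 = (½)*(⅒) = 1/20 ≈ 0.050000)
L + 126*(-79) = 1/20 + 126*(-79) = 1/20 - 9954 = -199079/20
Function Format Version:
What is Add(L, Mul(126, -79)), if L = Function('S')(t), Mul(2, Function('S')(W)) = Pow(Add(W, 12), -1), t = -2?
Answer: Rational(-199079, 20) ≈ -9954.0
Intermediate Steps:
Function('S')(W) = Mul(Rational(1, 2), Pow(Add(12, W), -1)) (Function('S')(W) = Mul(Rational(1, 2), Pow(Add(W, 12), -1)) = Mul(Rational(1, 2), Pow(Add(12, W), -1)))
L = Rational(1, 20) (L = Mul(Rational(1, 2), Pow(Add(12, -2), -1)) = Mul(Rational(1, 2), Pow(10, -1)) = Mul(Rational(1, 2), Rational(1, 10)) = Rational(1, 20) ≈ 0.050000)
Add(L, Mul(126, -79)) = Add(Rational(1, 20), Mul(126, -79)) = Add(Rational(1, 20), -9954) = Rational(-199079, 20)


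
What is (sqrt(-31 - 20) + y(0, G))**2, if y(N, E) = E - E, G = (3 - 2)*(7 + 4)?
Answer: -51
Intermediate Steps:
G = 11 (G = 1*11 = 11)
y(N, E) = 0
(sqrt(-31 - 20) + y(0, G))**2 = (sqrt(-31 - 20) + 0)**2 = (sqrt(-51) + 0)**2 = (I*sqrt(51) + 0)**2 = (I*sqrt(51))**2 = -51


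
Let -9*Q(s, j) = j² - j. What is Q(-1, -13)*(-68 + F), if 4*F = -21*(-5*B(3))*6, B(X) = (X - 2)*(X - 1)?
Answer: -44954/9 ≈ -4994.9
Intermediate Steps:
B(X) = (-1 + X)*(-2 + X) (B(X) = (-2 + X)*(-1 + X) = (-1 + X)*(-2 + X))
Q(s, j) = -j²/9 + j/9 (Q(s, j) = -(j² - j)/9 = -j²/9 + j/9)
F = 315 (F = (-21*(-5*(2 + 3² - 3*3))*6)/4 = (-21*(-5*(2 + 9 - 9))*6)/4 = (-21*(-5*2)*6)/4 = (-(-210)*6)/4 = (-21*(-60))/4 = (¼)*1260 = 315)
Q(-1, -13)*(-68 + F) = ((⅑)*(-13)*(1 - 1*(-13)))*(-68 + 315) = ((⅑)*(-13)*(1 + 13))*247 = ((⅑)*(-13)*14)*247 = -182/9*247 = -44954/9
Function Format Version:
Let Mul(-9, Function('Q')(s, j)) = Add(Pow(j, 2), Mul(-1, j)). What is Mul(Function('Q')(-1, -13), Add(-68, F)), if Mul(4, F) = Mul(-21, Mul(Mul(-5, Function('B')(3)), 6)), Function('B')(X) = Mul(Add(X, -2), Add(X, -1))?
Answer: Rational(-44954, 9) ≈ -4994.9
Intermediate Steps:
Function('B')(X) = Mul(Add(-1, X), Add(-2, X)) (Function('B')(X) = Mul(Add(-2, X), Add(-1, X)) = Mul(Add(-1, X), Add(-2, X)))
Function('Q')(s, j) = Add(Mul(Rational(-1, 9), Pow(j, 2)), Mul(Rational(1, 9), j)) (Function('Q')(s, j) = Mul(Rational(-1, 9), Add(Pow(j, 2), Mul(-1, j))) = Add(Mul(Rational(-1, 9), Pow(j, 2)), Mul(Rational(1, 9), j)))
F = 315 (F = Mul(Rational(1, 4), Mul(-21, Mul(Mul(-5, Add(2, Pow(3, 2), Mul(-3, 3))), 6))) = Mul(Rational(1, 4), Mul(-21, Mul(Mul(-5, Add(2, 9, -9)), 6))) = Mul(Rational(1, 4), Mul(-21, Mul(Mul(-5, 2), 6))) = Mul(Rational(1, 4), Mul(-21, Mul(-10, 6))) = Mul(Rational(1, 4), Mul(-21, -60)) = Mul(Rational(1, 4), 1260) = 315)
Mul(Function('Q')(-1, -13), Add(-68, F)) = Mul(Mul(Rational(1, 9), -13, Add(1, Mul(-1, -13))), Add(-68, 315)) = Mul(Mul(Rational(1, 9), -13, Add(1, 13)), 247) = Mul(Mul(Rational(1, 9), -13, 14), 247) = Mul(Rational(-182, 9), 247) = Rational(-44954, 9)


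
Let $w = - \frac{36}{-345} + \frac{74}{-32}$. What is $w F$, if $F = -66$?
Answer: $\frac{134079}{920} \approx 145.74$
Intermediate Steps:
$w = - \frac{4063}{1840}$ ($w = \left(-36\right) \left(- \frac{1}{345}\right) + 74 \left(- \frac{1}{32}\right) = \frac{12}{115} - \frac{37}{16} = - \frac{4063}{1840} \approx -2.2082$)
$w F = \left(- \frac{4063}{1840}\right) \left(-66\right) = \frac{134079}{920}$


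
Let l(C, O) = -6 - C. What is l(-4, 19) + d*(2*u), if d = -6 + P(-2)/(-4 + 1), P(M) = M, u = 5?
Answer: -166/3 ≈ -55.333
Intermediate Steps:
d = -16/3 (d = -6 - 2/(-4 + 1) = -6 - 2/(-3) = -6 - 1/3*(-2) = -6 + 2/3 = -16/3 ≈ -5.3333)
l(-4, 19) + d*(2*u) = (-6 - 1*(-4)) - 32*5/3 = (-6 + 4) - 16/3*10 = -2 - 160/3 = -166/3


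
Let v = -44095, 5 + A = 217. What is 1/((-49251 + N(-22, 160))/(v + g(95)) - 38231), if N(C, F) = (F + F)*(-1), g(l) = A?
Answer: -43883/1677641402 ≈ -2.6158e-5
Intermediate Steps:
A = 212 (A = -5 + 217 = 212)
g(l) = 212
N(C, F) = -2*F (N(C, F) = (2*F)*(-1) = -2*F)
1/((-49251 + N(-22, 160))/(v + g(95)) - 38231) = 1/((-49251 - 2*160)/(-44095 + 212) - 38231) = 1/((-49251 - 320)/(-43883) - 38231) = 1/(-49571*(-1/43883) - 38231) = 1/(49571/43883 - 38231) = 1/(-1677641402/43883) = -43883/1677641402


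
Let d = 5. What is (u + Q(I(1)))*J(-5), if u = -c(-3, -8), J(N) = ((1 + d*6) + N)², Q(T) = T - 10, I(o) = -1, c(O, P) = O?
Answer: -5408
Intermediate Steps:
Q(T) = -10 + T
J(N) = (31 + N)² (J(N) = ((1 + 5*6) + N)² = ((1 + 30) + N)² = (31 + N)²)
u = 3 (u = -1*(-3) = 3)
(u + Q(I(1)))*J(-5) = (3 + (-10 - 1))*(31 - 5)² = (3 - 11)*26² = -8*676 = -5408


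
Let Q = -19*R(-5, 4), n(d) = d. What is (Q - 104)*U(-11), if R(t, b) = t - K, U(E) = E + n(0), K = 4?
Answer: -737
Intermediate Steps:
U(E) = E (U(E) = E + 0 = E)
R(t, b) = -4 + t (R(t, b) = t - 1*4 = t - 4 = -4 + t)
Q = 171 (Q = -19*(-4 - 5) = -19*(-9) = 171)
(Q - 104)*U(-11) = (171 - 104)*(-11) = 67*(-11) = -737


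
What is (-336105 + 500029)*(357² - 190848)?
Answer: -10392617676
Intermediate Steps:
(-336105 + 500029)*(357² - 190848) = 163924*(127449 - 190848) = 163924*(-63399) = -10392617676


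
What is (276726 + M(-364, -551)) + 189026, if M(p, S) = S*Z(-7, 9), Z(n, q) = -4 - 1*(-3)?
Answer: 466303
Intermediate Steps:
Z(n, q) = -1 (Z(n, q) = -4 + 3 = -1)
M(p, S) = -S (M(p, S) = S*(-1) = -S)
(276726 + M(-364, -551)) + 189026 = (276726 - 1*(-551)) + 189026 = (276726 + 551) + 189026 = 277277 + 189026 = 466303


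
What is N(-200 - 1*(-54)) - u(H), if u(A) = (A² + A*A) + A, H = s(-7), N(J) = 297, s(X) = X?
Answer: 206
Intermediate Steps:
H = -7
u(A) = A + 2*A² (u(A) = (A² + A²) + A = 2*A² + A = A + 2*A²)
N(-200 - 1*(-54)) - u(H) = 297 - (-7)*(1 + 2*(-7)) = 297 - (-7)*(1 - 14) = 297 - (-7)*(-13) = 297 - 1*91 = 297 - 91 = 206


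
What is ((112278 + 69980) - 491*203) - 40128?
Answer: 42457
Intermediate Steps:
((112278 + 69980) - 491*203) - 40128 = (182258 - 99673) - 40128 = 82585 - 40128 = 42457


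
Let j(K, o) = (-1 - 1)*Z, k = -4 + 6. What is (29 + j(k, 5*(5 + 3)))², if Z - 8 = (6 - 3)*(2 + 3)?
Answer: 289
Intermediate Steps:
k = 2
Z = 23 (Z = 8 + (6 - 3)*(2 + 3) = 8 + 3*5 = 8 + 15 = 23)
j(K, o) = -46 (j(K, o) = (-1 - 1)*23 = -2*23 = -46)
(29 + j(k, 5*(5 + 3)))² = (29 - 46)² = (-17)² = 289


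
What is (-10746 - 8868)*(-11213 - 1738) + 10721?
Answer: 254031635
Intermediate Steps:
(-10746 - 8868)*(-11213 - 1738) + 10721 = -19614*(-12951) + 10721 = 254020914 + 10721 = 254031635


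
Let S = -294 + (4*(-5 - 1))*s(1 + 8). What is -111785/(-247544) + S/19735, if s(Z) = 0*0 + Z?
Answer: 415965907/977056168 ≈ 0.42573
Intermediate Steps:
s(Z) = Z (s(Z) = 0 + Z = Z)
S = -510 (S = -294 + (4*(-5 - 1))*(1 + 8) = -294 + (4*(-6))*9 = -294 - 24*9 = -294 - 216 = -510)
-111785/(-247544) + S/19735 = -111785/(-247544) - 510/19735 = -111785*(-1/247544) - 510*1/19735 = 111785/247544 - 102/3947 = 415965907/977056168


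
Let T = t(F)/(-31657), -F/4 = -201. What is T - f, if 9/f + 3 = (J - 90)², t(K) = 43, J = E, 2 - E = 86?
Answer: -528884/319450787 ≈ -0.0016556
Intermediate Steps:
E = -84 (E = 2 - 1*86 = 2 - 86 = -84)
J = -84
F = 804 (F = -4*(-201) = 804)
T = -43/31657 (T = 43/(-31657) = 43*(-1/31657) = -43/31657 ≈ -0.0013583)
f = 3/10091 (f = 9/(-3 + (-84 - 90)²) = 9/(-3 + (-174)²) = 9/(-3 + 30276) = 9/30273 = 9*(1/30273) = 3/10091 ≈ 0.00029729)
T - f = -43/31657 - 1*3/10091 = -43/31657 - 3/10091 = -528884/319450787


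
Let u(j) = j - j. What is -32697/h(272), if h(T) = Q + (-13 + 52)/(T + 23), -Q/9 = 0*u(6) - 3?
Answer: -3215205/2668 ≈ -1205.1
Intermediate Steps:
u(j) = 0
Q = 27 (Q = -9*(0*0 - 3) = -9*(0 - 3) = -9*(-3) = 27)
h(T) = 27 + 39/(23 + T) (h(T) = 27 + (-13 + 52)/(T + 23) = 27 + 39/(23 + T))
-32697/h(272) = -32697*(23 + 272)/(3*(220 + 9*272)) = -32697*295/(3*(220 + 2448)) = -32697/(3*(1/295)*2668) = -32697/8004/295 = -32697*295/8004 = -3215205/2668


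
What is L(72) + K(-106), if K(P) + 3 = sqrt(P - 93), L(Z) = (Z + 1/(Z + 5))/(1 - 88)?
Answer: -25642/6699 + I*sqrt(199) ≈ -3.8277 + 14.107*I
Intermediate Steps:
L(Z) = -Z/87 - 1/(87*(5 + Z)) (L(Z) = (Z + 1/(5 + Z))/(-87) = (Z + 1/(5 + Z))*(-1/87) = -Z/87 - 1/(87*(5 + Z)))
K(P) = -3 + sqrt(-93 + P) (K(P) = -3 + sqrt(P - 93) = -3 + sqrt(-93 + P))
L(72) + K(-106) = (-1 - 1*72**2 - 5*72)/(87*(5 + 72)) + (-3 + sqrt(-93 - 106)) = (1/87)*(-1 - 1*5184 - 360)/77 + (-3 + sqrt(-199)) = (1/87)*(1/77)*(-1 - 5184 - 360) + (-3 + I*sqrt(199)) = (1/87)*(1/77)*(-5545) + (-3 + I*sqrt(199)) = -5545/6699 + (-3 + I*sqrt(199)) = -25642/6699 + I*sqrt(199)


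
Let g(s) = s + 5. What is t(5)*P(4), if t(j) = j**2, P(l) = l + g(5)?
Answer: 350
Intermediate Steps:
g(s) = 5 + s
P(l) = 10 + l (P(l) = l + (5 + 5) = l + 10 = 10 + l)
t(5)*P(4) = 5**2*(10 + 4) = 25*14 = 350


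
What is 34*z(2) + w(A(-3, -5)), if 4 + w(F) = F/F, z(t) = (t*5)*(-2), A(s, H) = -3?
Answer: -683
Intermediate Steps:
z(t) = -10*t (z(t) = (5*t)*(-2) = -10*t)
w(F) = -3 (w(F) = -4 + F/F = -4 + 1 = -3)
34*z(2) + w(A(-3, -5)) = 34*(-10*2) - 3 = 34*(-20) - 3 = -680 - 3 = -683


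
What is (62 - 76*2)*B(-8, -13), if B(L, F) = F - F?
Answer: 0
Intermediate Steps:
B(L, F) = 0
(62 - 76*2)*B(-8, -13) = (62 - 76*2)*0 = (62 - 152)*0 = -90*0 = 0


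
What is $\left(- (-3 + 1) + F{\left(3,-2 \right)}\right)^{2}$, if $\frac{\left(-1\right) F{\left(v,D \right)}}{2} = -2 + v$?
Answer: $0$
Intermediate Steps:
$F{\left(v,D \right)} = 4 - 2 v$ ($F{\left(v,D \right)} = - 2 \left(-2 + v\right) = 4 - 2 v$)
$\left(- (-3 + 1) + F{\left(3,-2 \right)}\right)^{2} = \left(- (-3 + 1) + \left(4 - 6\right)\right)^{2} = \left(\left(-1\right) \left(-2\right) + \left(4 - 6\right)\right)^{2} = \left(2 - 2\right)^{2} = 0^{2} = 0$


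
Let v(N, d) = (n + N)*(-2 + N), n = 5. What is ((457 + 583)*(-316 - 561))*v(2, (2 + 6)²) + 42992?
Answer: 42992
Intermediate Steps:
v(N, d) = (-2 + N)*(5 + N) (v(N, d) = (5 + N)*(-2 + N) = (-2 + N)*(5 + N))
((457 + 583)*(-316 - 561))*v(2, (2 + 6)²) + 42992 = ((457 + 583)*(-316 - 561))*(-10 + 2² + 3*2) + 42992 = (1040*(-877))*(-10 + 4 + 6) + 42992 = -912080*0 + 42992 = 0 + 42992 = 42992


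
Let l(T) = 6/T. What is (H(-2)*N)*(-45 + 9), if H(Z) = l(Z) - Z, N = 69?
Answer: 2484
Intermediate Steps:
H(Z) = -Z + 6/Z (H(Z) = 6/Z - Z = -Z + 6/Z)
(H(-2)*N)*(-45 + 9) = ((-1*(-2) + 6/(-2))*69)*(-45 + 9) = ((2 + 6*(-½))*69)*(-36) = ((2 - 3)*69)*(-36) = -1*69*(-36) = -69*(-36) = 2484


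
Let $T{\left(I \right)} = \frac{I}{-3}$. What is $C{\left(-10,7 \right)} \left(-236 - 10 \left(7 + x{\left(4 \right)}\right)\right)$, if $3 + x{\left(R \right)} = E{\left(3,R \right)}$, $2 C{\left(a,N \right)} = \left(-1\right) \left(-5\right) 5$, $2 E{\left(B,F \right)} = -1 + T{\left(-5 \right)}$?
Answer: $- \frac{10475}{3} \approx -3491.7$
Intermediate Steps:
$T{\left(I \right)} = - \frac{I}{3}$ ($T{\left(I \right)} = I \left(- \frac{1}{3}\right) = - \frac{I}{3}$)
$E{\left(B,F \right)} = \frac{1}{3}$ ($E{\left(B,F \right)} = \frac{-1 - - \frac{5}{3}}{2} = \frac{-1 + \frac{5}{3}}{2} = \frac{1}{2} \cdot \frac{2}{3} = \frac{1}{3}$)
$C{\left(a,N \right)} = \frac{25}{2}$ ($C{\left(a,N \right)} = \frac{\left(-1\right) \left(-5\right) 5}{2} = \frac{5 \cdot 5}{2} = \frac{1}{2} \cdot 25 = \frac{25}{2}$)
$x{\left(R \right)} = - \frac{8}{3}$ ($x{\left(R \right)} = -3 + \frac{1}{3} = - \frac{8}{3}$)
$C{\left(-10,7 \right)} \left(-236 - 10 \left(7 + x{\left(4 \right)}\right)\right) = \frac{25 \left(-236 - 10 \left(7 - \frac{8}{3}\right)\right)}{2} = \frac{25 \left(-236 - \frac{130}{3}\right)}{2} = \frac{25}{2} \left(- \frac{838}{3}\right) = - \frac{10475}{3}$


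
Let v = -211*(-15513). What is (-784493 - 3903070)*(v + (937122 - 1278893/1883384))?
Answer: -37171122055667727321/1883384 ≈ -1.9736e+13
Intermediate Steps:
v = 3273243
(-784493 - 3903070)*(v + (937122 - 1278893/1883384)) = (-784493 - 3903070)*(3273243 + (937122 - 1278893/1883384)) = -4687563*(3273243 + (937122 - 1278893*1/1883384)) = -4687563*(3273243 + (937122 - 1278893/1883384)) = -4687563*(3273243 + 1764959301955/1883384) = -4687563*7929732796267/1883384 = -37171122055667727321/1883384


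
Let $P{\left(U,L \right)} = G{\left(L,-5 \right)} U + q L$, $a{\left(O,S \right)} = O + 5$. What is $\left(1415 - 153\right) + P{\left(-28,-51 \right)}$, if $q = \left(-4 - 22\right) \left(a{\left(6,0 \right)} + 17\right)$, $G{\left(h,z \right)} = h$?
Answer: $39818$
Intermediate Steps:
$a{\left(O,S \right)} = 5 + O$
$q = -728$ ($q = \left(-4 - 22\right) \left(\left(5 + 6\right) + 17\right) = - 26 \left(11 + 17\right) = \left(-26\right) 28 = -728$)
$P{\left(U,L \right)} = - 728 L + L U$ ($P{\left(U,L \right)} = L U - 728 L = - 728 L + L U$)
$\left(1415 - 153\right) + P{\left(-28,-51 \right)} = \left(1415 - 153\right) - 51 \left(-728 - 28\right) = 1262 - -38556 = 1262 + 38556 = 39818$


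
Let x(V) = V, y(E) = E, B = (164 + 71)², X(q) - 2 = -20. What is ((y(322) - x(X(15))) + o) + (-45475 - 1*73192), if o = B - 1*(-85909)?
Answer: 22807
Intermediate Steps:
X(q) = -18 (X(q) = 2 - 20 = -18)
B = 55225 (B = 235² = 55225)
o = 141134 (o = 55225 - 1*(-85909) = 55225 + 85909 = 141134)
((y(322) - x(X(15))) + o) + (-45475 - 1*73192) = ((322 - 1*(-18)) + 141134) + (-45475 - 1*73192) = ((322 + 18) + 141134) + (-45475 - 73192) = (340 + 141134) - 118667 = 141474 - 118667 = 22807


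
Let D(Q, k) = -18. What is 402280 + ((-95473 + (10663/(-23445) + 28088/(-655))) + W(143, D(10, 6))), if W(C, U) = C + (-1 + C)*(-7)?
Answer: 187909606307/614259 ≈ 3.0591e+5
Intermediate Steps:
W(C, U) = 7 - 6*C (W(C, U) = C + (7 - 7*C) = 7 - 6*C)
402280 + ((-95473 + (10663/(-23445) + 28088/(-655))) + W(143, D(10, 6))) = 402280 + ((-95473 + (10663/(-23445) + 28088/(-655))) + (7 - 6*143)) = 402280 + ((-95473 + (10663*(-1/23445) + 28088*(-1/655))) + (7 - 858)) = 402280 + ((-95473 + (-10663/23445 - 28088/655)) - 851) = 402280 + ((-95473 - 26620297/614259) - 851) = 402280 + (-58671769804/614259 - 851) = 402280 - 59194504213/614259 = 187909606307/614259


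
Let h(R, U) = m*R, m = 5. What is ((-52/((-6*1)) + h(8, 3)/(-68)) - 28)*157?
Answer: -159512/51 ≈ -3127.7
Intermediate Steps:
h(R, U) = 5*R
((-52/((-6*1)) + h(8, 3)/(-68)) - 28)*157 = ((-52/((-6*1)) + (5*8)/(-68)) - 28)*157 = ((-52/(-6) + 40*(-1/68)) - 28)*157 = ((-52*(-1/6) - 10/17) - 28)*157 = ((26/3 - 10/17) - 28)*157 = (412/51 - 28)*157 = -1016/51*157 = -159512/51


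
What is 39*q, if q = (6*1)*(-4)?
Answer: -936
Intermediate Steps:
q = -24 (q = 6*(-4) = -24)
39*q = 39*(-24) = -936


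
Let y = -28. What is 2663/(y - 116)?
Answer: -2663/144 ≈ -18.493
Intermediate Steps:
2663/(y - 116) = 2663/(-28 - 116) = 2663/(-144) = -1/144*2663 = -2663/144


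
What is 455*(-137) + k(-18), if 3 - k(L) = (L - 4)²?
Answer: -62816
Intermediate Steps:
k(L) = 3 - (-4 + L)² (k(L) = 3 - (L - 4)² = 3 - (-4 + L)²)
455*(-137) + k(-18) = 455*(-137) + (3 - (-4 - 18)²) = -62335 + (3 - 1*(-22)²) = -62335 + (3 - 1*484) = -62335 + (3 - 484) = -62335 - 481 = -62816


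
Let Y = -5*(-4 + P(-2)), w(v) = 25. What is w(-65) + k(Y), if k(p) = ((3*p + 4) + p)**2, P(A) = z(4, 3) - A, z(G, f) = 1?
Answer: 601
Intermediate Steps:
P(A) = 1 - A
Y = 5 (Y = -5*(-4 + (1 - 1*(-2))) = -5*(-4 + (1 + 2)) = -5*(-4 + 3) = -5*(-1) = 5)
k(p) = (4 + 4*p)**2 (k(p) = ((4 + 3*p) + p)**2 = (4 + 4*p)**2)
w(-65) + k(Y) = 25 + 16*(1 + 5)**2 = 25 + 16*6**2 = 25 + 16*36 = 25 + 576 = 601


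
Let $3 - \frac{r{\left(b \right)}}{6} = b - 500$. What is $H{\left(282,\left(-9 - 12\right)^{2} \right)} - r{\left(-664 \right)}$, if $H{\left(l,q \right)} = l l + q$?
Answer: $72963$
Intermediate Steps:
$H{\left(l,q \right)} = q + l^{2}$ ($H{\left(l,q \right)} = l^{2} + q = q + l^{2}$)
$r{\left(b \right)} = 3018 - 6 b$ ($r{\left(b \right)} = 18 - 6 \left(b - 500\right) = 18 - 6 \left(-500 + b\right) = 18 - \left(-3000 + 6 b\right) = 3018 - 6 b$)
$H{\left(282,\left(-9 - 12\right)^{2} \right)} - r{\left(-664 \right)} = \left(\left(-9 - 12\right)^{2} + 282^{2}\right) - \left(3018 - -3984\right) = \left(\left(-9 - 12\right)^{2} + 79524\right) - \left(3018 + 3984\right) = \left(\left(-21\right)^{2} + 79524\right) - 7002 = \left(441 + 79524\right) - 7002 = 79965 - 7002 = 72963$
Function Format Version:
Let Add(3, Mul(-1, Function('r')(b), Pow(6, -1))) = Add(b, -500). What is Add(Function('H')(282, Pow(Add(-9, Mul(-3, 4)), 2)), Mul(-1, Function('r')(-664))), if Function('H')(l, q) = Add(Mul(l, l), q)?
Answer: 72963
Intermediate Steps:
Function('H')(l, q) = Add(q, Pow(l, 2)) (Function('H')(l, q) = Add(Pow(l, 2), q) = Add(q, Pow(l, 2)))
Function('r')(b) = Add(3018, Mul(-6, b)) (Function('r')(b) = Add(18, Mul(-6, Add(b, -500))) = Add(18, Mul(-6, Add(-500, b))) = Add(18, Add(3000, Mul(-6, b))) = Add(3018, Mul(-6, b)))
Add(Function('H')(282, Pow(Add(-9, Mul(-3, 4)), 2)), Mul(-1, Function('r')(-664))) = Add(Add(Pow(Add(-9, Mul(-3, 4)), 2), Pow(282, 2)), Mul(-1, Add(3018, Mul(-6, -664)))) = Add(Add(Pow(Add(-9, -12), 2), 79524), Mul(-1, Add(3018, 3984))) = Add(Add(Pow(-21, 2), 79524), Mul(-1, 7002)) = Add(Add(441, 79524), -7002) = Add(79965, -7002) = 72963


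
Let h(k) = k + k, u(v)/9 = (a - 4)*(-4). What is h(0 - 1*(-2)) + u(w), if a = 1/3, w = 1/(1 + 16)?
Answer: 136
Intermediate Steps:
w = 1/17 ≈ 0.058824
a = ⅓ ≈ 0.33333
u(v) = 132 (u(v) = 9*((⅓ - 4)*(-4)) = 9*(-11/3*(-4)) = 9*(44/3) = 132)
h(k) = 2*k
h(0 - 1*(-2)) + u(w) = 2*(0 - 1*(-2)) + 132 = 2*(0 + 2) + 132 = 2*2 + 132 = 4 + 132 = 136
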